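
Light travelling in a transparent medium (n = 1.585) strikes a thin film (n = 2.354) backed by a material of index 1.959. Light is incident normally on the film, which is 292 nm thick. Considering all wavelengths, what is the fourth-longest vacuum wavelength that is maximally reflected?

393 nm

Top surface (1.585 → 2.354): reflection off a higher-index medium gives a half-wave phase shift.
Bottom surface (2.354 → 1.959): reflection off a lower-index medium gives no phase shift.
Exactly one π shift → a net half-wave offset.
With one net inversion, constructive interference in reflection requires 2 n t = (m + ½) λ.
λ = 2 n t / (m + ½). The fourth-longest wavelength is m = 3: λ = 2 × 2.354 × 292 / 3.50 = 393 nm.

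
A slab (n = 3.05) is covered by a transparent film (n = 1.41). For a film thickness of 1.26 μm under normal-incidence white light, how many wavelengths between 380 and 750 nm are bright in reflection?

5

Ray reflecting at the top interface goes from n = 1.0 toward n = 1.41: a half-wave phase shift.
Bottom surface (1.41 → 3.05): reflection off a higher-index medium gives a half-wave phase shift.
Net: no relative phase inversion (both shifts match).
So the condition for constructive reflection is 2 n t = m λ.
λ = 2 n t / m = 3553 / m nm.
m=4: 888 nm (IR); m=5: 711 nm (visible); m=6: 592 nm (visible); m=7: 508 nm (visible); m=8: 444 nm (visible); m=9: 395 nm (visible); m=10: 355 nm (UV).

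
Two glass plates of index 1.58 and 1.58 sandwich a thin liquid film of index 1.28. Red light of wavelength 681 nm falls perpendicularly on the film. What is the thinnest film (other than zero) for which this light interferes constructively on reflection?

133 nm

Top surface (1.58 → 1.28): reflection off a lower-index medium gives no phase shift.
Ray reflecting at the bottom interface goes from n = 1.28 toward n = 1.58: a half-wave phase shift.
Exactly one π shift → a net half-wave offset.
For maximum reflection here: 2 n t = (m + ½) λ.
Minimum at m = 0: t = λ / (4 n) = 681 / (4 × 1.28) = 133 nm.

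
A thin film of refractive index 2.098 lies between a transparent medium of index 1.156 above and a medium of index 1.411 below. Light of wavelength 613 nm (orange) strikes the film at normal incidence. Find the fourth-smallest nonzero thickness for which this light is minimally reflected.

584 nm

Ray reflecting at the top interface goes from n = 1.156 toward n = 2.098: a half-wave phase shift.
Ray reflecting at the bottom interface goes from n = 2.098 toward n = 1.411: no phase shift.
Net: one phase inversion between the two reflected rays.
For weak reflection here: 2 n t = m λ.
The fourth-smallest nonzero thickness corresponds to m = 4: t = m λ / (2 n) = 4.00 × 613 / (2 × 2.098) = 584 nm.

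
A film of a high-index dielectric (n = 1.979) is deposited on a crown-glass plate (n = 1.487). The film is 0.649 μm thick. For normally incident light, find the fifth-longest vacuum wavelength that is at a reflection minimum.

Ray reflecting at the top interface goes from n = 1.0 toward n = 1.979: a half-wave phase shift.
Ray reflecting at the bottom interface goes from n = 1.979 toward n = 1.487: no phase shift.
Exactly one π shift → a net half-wave offset.
With one net inversion, destructive interference in reflection requires 2 n t = m λ.
λ = 2 n t / m. The fifth-longest wavelength is m = 5: λ = 2 × 1.979 × 649 / 5.00 = 514 nm.

514 nm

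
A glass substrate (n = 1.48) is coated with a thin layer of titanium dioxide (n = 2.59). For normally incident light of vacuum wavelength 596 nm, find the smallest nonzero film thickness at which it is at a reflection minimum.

Top surface (1.0 → 2.59): reflection off a higher-index medium gives a half-wave phase shift.
At the lower boundary (n = 2.59 to n = 1.48) the reflected ray undergoes no phase shift.
Net: one phase inversion between the two reflected rays.
For dark reflection here: 2 n t = m λ.
Minimum nonzero at m = 1: t = λ / (2 n) = 596 / (2 × 2.59) = 115 nm.

115 nm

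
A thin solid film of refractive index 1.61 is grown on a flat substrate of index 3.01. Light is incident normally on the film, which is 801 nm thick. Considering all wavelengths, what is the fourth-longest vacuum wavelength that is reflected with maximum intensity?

645 nm

At the upper boundary (n = 1.0 to n = 1.61) the reflected ray undergoes a half-wave phase shift.
At the lower boundary (n = 1.61 to n = 3.01) the reflected ray undergoes a half-wave phase shift.
Net: no relative phase inversion (both shifts match).
With no net inversion, constructive interference in reflection requires 2 n t = m λ.
λ = 2 n t / m. The fourth-longest wavelength is m = 4: λ = 2 × 1.61 × 801 / 4.00 = 645 nm.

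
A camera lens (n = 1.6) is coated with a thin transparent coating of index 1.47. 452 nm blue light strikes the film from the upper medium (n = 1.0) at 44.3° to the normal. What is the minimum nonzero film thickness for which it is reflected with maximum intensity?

Top surface (1.0 → 1.47): reflection off a higher-index medium gives a half-wave phase shift.
Bottom surface (1.47 → 1.6): reflection off a higher-index medium gives a half-wave phase shift.
Net: no relative phase inversion (both shifts match).
With no net inversion, constructive interference in reflection requires 2 n t cos θ_r = m λ.
Snell's law: 1.0 sin 44.3° = 1.47 sin θ_r → sin θ_r = 0.475, cos θ_r = 0.880.
Minimum nonzero at m = 1: t = λ / (2 n cos θ_r) = 452 / (2 × 1.47 × 0.880) = 175 nm.

175 nm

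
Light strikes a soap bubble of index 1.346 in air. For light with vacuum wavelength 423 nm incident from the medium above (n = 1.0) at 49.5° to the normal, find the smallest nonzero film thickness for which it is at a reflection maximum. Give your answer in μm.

0.0952 μm

Top surface (1.0 → 1.346): reflection off a higher-index medium gives a half-wave phase shift.
At the lower boundary (n = 1.346 to n = 1.0) the reflected ray undergoes no phase shift.
Net: one phase inversion between the two reflected rays.
With one net inversion, constructive interference in reflection requires 2 n t cos θ_r = (m + ½) λ.
Snell's law: 1.0 sin 49.5° = 1.346 sin θ_r → sin θ_r = 0.565, cos θ_r = 0.825.
Minimum at m = 0: t = λ / (4 n cos θ_r) = 423 / (4 × 1.346 × 0.825) = 95.2 nm.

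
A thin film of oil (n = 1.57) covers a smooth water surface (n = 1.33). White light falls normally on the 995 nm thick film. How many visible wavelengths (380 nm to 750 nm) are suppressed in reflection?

4

At the upper boundary (n = 1.0 to n = 1.57) the reflected ray undergoes a half-wave phase shift.
Ray reflecting at the bottom interface goes from n = 1.57 toward n = 1.33: no phase shift.
Net: one phase inversion between the two reflected rays.
With one net inversion, destructive interference in reflection requires 2 n t = m λ.
λ = 2 n t / m = 3124 / m nm.
m=4: 781 nm (IR); m=5: 625 nm (visible); m=6: 521 nm (visible); m=7: 446 nm (visible); m=8: 391 nm (visible); m=9: 347 nm (UV).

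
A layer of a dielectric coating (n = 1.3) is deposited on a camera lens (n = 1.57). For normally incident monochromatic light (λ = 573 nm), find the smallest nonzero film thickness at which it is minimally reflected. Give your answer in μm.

0.110 μm

Top surface (1.0 → 1.3): reflection off a higher-index medium gives a half-wave phase shift.
Ray reflecting at the bottom interface goes from n = 1.3 toward n = 1.57: a half-wave phase shift.
Zero or two π shifts → no net half-wave offset.
With no net inversion, destructive interference in reflection requires 2 n t = (m + ½) λ.
Minimum at m = 0: t = λ / (4 n) = 573 / (4 × 1.3) = 110 nm.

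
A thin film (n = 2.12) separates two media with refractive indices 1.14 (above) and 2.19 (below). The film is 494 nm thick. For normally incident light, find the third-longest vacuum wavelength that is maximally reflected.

698 nm

Ray reflecting at the top interface goes from n = 1.14 toward n = 2.12: a half-wave phase shift.
Bottom surface (2.12 → 2.19): reflection off a higher-index medium gives a half-wave phase shift.
Zero or two π shifts → no net half-wave offset.
For strong reflection here: 2 n t = m λ.
λ = 2 n t / m. The third-longest wavelength is m = 3: λ = 2 × 2.12 × 494 / 3.00 = 698 nm.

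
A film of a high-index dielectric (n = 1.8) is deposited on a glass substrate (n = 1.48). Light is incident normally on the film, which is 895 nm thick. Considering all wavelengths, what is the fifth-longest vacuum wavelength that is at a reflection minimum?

Top surface (1.0 → 1.8): reflection off a higher-index medium gives a half-wave phase shift.
Ray reflecting at the bottom interface goes from n = 1.8 toward n = 1.48: no phase shift.
Net: one phase inversion between the two reflected rays.
So the condition for destructive reflection is 2 n t = m λ.
λ = 2 n t / m. The fifth-longest wavelength is m = 5: λ = 2 × 1.8 × 895 / 5.00 = 644 nm.

644 nm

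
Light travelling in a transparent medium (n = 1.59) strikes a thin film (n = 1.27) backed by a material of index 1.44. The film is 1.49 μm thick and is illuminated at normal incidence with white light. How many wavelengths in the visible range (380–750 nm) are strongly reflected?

Top surface (1.59 → 1.27): reflection off a lower-index medium gives no phase shift.
At the lower boundary (n = 1.27 to n = 1.44) the reflected ray undergoes a half-wave phase shift.
Exactly one π shift → a net half-wave offset.
For strong reflection here: 2 n t = (m + ½) λ.
λ = 2 n t / (m + ½) = 3785 / (m + ½) nm.
m=4: 841 nm (IR); m=5: 688 nm (visible); m=6: 582 nm (visible); m=7: 505 nm (visible); m=8: 445 nm (visible); m=9: 398 nm (visible); m=10: 360 nm (UV).

5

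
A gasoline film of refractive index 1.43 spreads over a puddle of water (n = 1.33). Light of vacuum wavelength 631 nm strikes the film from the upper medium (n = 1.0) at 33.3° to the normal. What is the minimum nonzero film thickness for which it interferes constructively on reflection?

Ray reflecting at the top interface goes from n = 1.0 toward n = 1.43: a half-wave phase shift.
At the lower boundary (n = 1.43 to n = 1.33) the reflected ray undergoes no phase shift.
Net: one phase inversion between the two reflected rays.
For strong reflection here: 2 n t cos θ_r = (m + ½) λ.
Snell's law: 1.0 sin 33.3° = 1.43 sin θ_r → sin θ_r = 0.384, cos θ_r = 0.923.
Minimum at m = 0: t = λ / (4 n cos θ_r) = 631 / (4 × 1.43 × 0.923) = 119 nm.

119 nm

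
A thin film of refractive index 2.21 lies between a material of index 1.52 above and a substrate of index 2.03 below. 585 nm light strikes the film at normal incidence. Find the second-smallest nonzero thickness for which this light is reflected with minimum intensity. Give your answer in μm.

0.265 μm

At the upper boundary (n = 1.52 to n = 2.21) the reflected ray undergoes a half-wave phase shift.
Bottom surface (2.21 → 2.03): reflection off a lower-index medium gives no phase shift.
Net: one phase inversion between the two reflected rays.
With one net inversion, destructive interference in reflection requires 2 n t = m λ.
The second-smallest nonzero thickness corresponds to m = 2: t = m λ / (2 n) = 2.00 × 585 / (2 × 2.21) = 265 nm.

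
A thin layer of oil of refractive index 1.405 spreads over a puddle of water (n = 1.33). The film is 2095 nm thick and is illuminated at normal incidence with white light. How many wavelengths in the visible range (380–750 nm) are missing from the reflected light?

8

At the upper boundary (n = 1.0 to n = 1.405) the reflected ray undergoes a half-wave phase shift.
Ray reflecting at the bottom interface goes from n = 1.405 toward n = 1.33: no phase shift.
The two reflections differ by half a wavelength.
So the condition for destructive reflection is 2 n t = m λ.
λ = 2 n t / m = 5887 / m nm.
m=7: 841 nm (IR); m=8: 736 nm (visible); m=9: 654 nm (visible); m=10: 589 nm (visible); m=11: 535 nm (visible); m=12: 491 nm (visible); m=13: 453 nm (visible); m=14: 420 nm (visible); m=15: 392 nm (visible); m=16: 368 nm (UV).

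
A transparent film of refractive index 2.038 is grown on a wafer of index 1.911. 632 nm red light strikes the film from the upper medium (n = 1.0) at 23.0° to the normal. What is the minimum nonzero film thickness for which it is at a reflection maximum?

At the upper boundary (n = 1.0 to n = 2.038) the reflected ray undergoes a half-wave phase shift.
Ray reflecting at the bottom interface goes from n = 2.038 toward n = 1.911: no phase shift.
The two reflections differ by half a wavelength.
With one net inversion, constructive interference in reflection requires 2 n t cos θ_r = (m + ½) λ.
Snell's law: 1.0 sin 23.0° = 2.038 sin θ_r → sin θ_r = 0.192, cos θ_r = 0.981.
Minimum at m = 0: t = λ / (4 n cos θ_r) = 632 / (4 × 2.038 × 0.981) = 79.0 nm.

79.0 nm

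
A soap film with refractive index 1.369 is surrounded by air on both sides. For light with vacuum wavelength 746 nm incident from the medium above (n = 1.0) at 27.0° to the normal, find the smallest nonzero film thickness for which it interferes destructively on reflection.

At the upper boundary (n = 1.0 to n = 1.369) the reflected ray undergoes a half-wave phase shift.
At the lower boundary (n = 1.369 to n = 1.0) the reflected ray undergoes no phase shift.
The two reflections differ by half a wavelength.
With one net inversion, destructive interference in reflection requires 2 n t cos θ_r = m λ.
Snell's law: 1.0 sin 27.0° = 1.369 sin θ_r → sin θ_r = 0.332, cos θ_r = 0.943.
Minimum nonzero at m = 1: t = λ / (2 n cos θ_r) = 746 / (2 × 1.369 × 0.943) = 289 nm.

289 nm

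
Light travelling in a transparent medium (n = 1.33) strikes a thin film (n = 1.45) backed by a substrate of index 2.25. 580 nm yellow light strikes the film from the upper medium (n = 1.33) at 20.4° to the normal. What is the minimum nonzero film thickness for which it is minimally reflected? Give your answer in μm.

Ray reflecting at the top interface goes from n = 1.33 toward n = 1.45: a half-wave phase shift.
At the lower boundary (n = 1.45 to n = 2.25) the reflected ray undergoes a half-wave phase shift.
The two reflections carry the same phase change, so no net offset.
So the condition for destructive reflection is 2 n t cos θ_r = (m + ½) λ.
Snell's law: 1.33 sin 20.4° = 1.45 sin θ_r → sin θ_r = 0.320, cos θ_r = 0.948.
Minimum at m = 0: t = λ / (4 n cos θ_r) = 580 / (4 × 1.45 × 0.948) = 106 nm.

0.106 μm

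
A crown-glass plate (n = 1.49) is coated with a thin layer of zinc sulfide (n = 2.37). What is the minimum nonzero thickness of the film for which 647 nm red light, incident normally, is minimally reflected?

136 nm

At the upper boundary (n = 1.0 to n = 2.37) the reflected ray undergoes a half-wave phase shift.
At the lower boundary (n = 2.37 to n = 1.49) the reflected ray undergoes no phase shift.
Exactly one π shift → a net half-wave offset.
With one net inversion, destructive interference in reflection requires 2 n t = m λ.
Minimum nonzero at m = 1: t = λ / (2 n) = 647 / (2 × 2.37) = 136 nm.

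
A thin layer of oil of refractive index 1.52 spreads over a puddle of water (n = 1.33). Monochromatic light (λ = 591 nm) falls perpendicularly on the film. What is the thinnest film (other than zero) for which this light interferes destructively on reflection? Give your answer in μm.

0.194 μm

At the upper boundary (n = 1.0 to n = 1.52) the reflected ray undergoes a half-wave phase shift.
At the lower boundary (n = 1.52 to n = 1.33) the reflected ray undergoes no phase shift.
The two reflections differ by half a wavelength.
For minimum reflection here: 2 n t = m λ.
Minimum nonzero at m = 1: t = λ / (2 n) = 591 / (2 × 1.52) = 194 nm.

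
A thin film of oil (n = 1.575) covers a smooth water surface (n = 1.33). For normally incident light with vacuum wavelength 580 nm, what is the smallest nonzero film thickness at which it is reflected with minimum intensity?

Ray reflecting at the top interface goes from n = 1.0 toward n = 1.575: a half-wave phase shift.
Bottom surface (1.575 → 1.33): reflection off a lower-index medium gives no phase shift.
Exactly one π shift → a net half-wave offset.
With one net inversion, destructive interference in reflection requires 2 n t = m λ.
The smallest nonzero thickness corresponds to m = 1: t = m λ / (2 n) = 1.00 × 580 / (2 × 1.575) = 184 nm.

184 nm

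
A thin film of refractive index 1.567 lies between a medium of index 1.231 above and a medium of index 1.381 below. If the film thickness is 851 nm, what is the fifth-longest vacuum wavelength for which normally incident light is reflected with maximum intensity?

593 nm

At the upper boundary (n = 1.231 to n = 1.567) the reflected ray undergoes a half-wave phase shift.
Ray reflecting at the bottom interface goes from n = 1.567 toward n = 1.381: no phase shift.
The two reflections differ by half a wavelength.
So the condition for constructive reflection is 2 n t = (m + ½) λ.
λ = 2 n t / (m + ½). The fifth-longest wavelength is m = 4: λ = 2 × 1.567 × 851 / 4.50 = 593 nm.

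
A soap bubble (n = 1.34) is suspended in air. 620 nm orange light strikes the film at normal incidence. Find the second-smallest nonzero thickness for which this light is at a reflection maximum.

At the upper boundary (n = 1.0 to n = 1.34) the reflected ray undergoes a half-wave phase shift.
At the lower boundary (n = 1.34 to n = 1.0) the reflected ray undergoes no phase shift.
The two reflections differ by half a wavelength.
For bright reflection here: 2 n t = (m + ½) λ.
The second-smallest nonzero thickness corresponds to m = 1: t = (m + ½) λ / (2 n) = 1.50 × 620 / (2 × 1.34) = 347 nm.

347 nm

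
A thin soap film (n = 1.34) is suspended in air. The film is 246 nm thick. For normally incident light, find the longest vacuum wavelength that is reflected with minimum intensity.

Ray reflecting at the top interface goes from n = 1.0 toward n = 1.34: a half-wave phase shift.
At the lower boundary (n = 1.34 to n = 1.0) the reflected ray undergoes no phase shift.
Exactly one π shift → a net half-wave offset.
So the condition for destructive reflection is 2 n t = m λ.
λ = 2 n t / m. The longest wavelength is m = 1: λ = 2 × 1.34 × 246 / 1.00 = 659 nm.

659 nm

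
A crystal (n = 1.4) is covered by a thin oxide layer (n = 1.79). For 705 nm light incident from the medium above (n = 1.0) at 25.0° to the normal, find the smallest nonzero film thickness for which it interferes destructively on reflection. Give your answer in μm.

0.203 μm

Top surface (1.0 → 1.79): reflection off a higher-index medium gives a half-wave phase shift.
At the lower boundary (n = 1.79 to n = 1.4) the reflected ray undergoes no phase shift.
The two reflections differ by half a wavelength.
So the condition for destructive reflection is 2 n t cos θ_r = m λ.
Snell's law: 1.0 sin 25.0° = 1.79 sin θ_r → sin θ_r = 0.236, cos θ_r = 0.972.
Minimum nonzero at m = 1: t = λ / (2 n cos θ_r) = 705 / (2 × 1.79 × 0.972) = 203 nm.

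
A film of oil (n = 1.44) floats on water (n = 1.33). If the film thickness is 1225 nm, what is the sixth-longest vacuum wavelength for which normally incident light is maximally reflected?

Ray reflecting at the top interface goes from n = 1.0 toward n = 1.44: a half-wave phase shift.
At the lower boundary (n = 1.44 to n = 1.33) the reflected ray undergoes no phase shift.
Net: one phase inversion between the two reflected rays.
With one net inversion, constructive interference in reflection requires 2 n t = (m + ½) λ.
λ = 2 n t / (m + ½). The sixth-longest wavelength is m = 5: λ = 2 × 1.44 × 1225 / 5.50 = 641 nm.

641 nm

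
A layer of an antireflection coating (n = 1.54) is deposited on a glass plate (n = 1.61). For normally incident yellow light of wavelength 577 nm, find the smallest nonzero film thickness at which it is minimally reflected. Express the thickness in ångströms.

937 Å

At the upper boundary (n = 1.0 to n = 1.54) the reflected ray undergoes a half-wave phase shift.
Bottom surface (1.54 → 1.61): reflection off a higher-index medium gives a half-wave phase shift.
The two reflections carry the same phase change, so no net offset.
With no net inversion, destructive interference in reflection requires 2 n t = (m + ½) λ.
Minimum at m = 0: t = λ / (4 n) = 577 / (4 × 1.54) = 93.7 nm.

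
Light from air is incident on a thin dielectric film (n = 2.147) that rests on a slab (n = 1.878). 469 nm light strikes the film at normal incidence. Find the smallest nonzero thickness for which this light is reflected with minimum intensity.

Top surface (1.0 → 2.147): reflection off a higher-index medium gives a half-wave phase shift.
At the lower boundary (n = 2.147 to n = 1.878) the reflected ray undergoes no phase shift.
Exactly one π shift → a net half-wave offset.
For minimum reflection here: 2 n t = m λ.
The smallest nonzero thickness corresponds to m = 1: t = m λ / (2 n) = 1.00 × 469 / (2 × 2.147) = 109 nm.

109 nm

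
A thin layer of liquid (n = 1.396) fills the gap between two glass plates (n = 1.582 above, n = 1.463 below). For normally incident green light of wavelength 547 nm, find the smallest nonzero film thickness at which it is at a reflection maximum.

98.0 nm

Ray reflecting at the top interface goes from n = 1.582 toward n = 1.396: no phase shift.
At the lower boundary (n = 1.396 to n = 1.463) the reflected ray undergoes a half-wave phase shift.
Net: one phase inversion between the two reflected rays.
With one net inversion, constructive interference in reflection requires 2 n t = (m + ½) λ.
Minimum at m = 0: t = λ / (4 n) = 547 / (4 × 1.396) = 98.0 nm.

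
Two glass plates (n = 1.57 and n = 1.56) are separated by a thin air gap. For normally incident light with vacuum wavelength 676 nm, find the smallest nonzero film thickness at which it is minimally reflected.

338 nm

Ray reflecting at the top interface goes from n = 1.57 toward n = 1.0: no phase shift.
Ray reflecting at the bottom interface goes from n = 1.0 toward n = 1.56: a half-wave phase shift.
Net: one phase inversion between the two reflected rays.
With one net inversion, destructive interference in reflection requires 2 n t = m λ.
Minimum nonzero at m = 1: t = λ / (2 n) = 676 / (2 × 1.0) = 338 nm.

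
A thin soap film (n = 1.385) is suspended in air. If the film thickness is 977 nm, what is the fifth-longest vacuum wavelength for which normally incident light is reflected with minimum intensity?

541 nm

Top surface (1.0 → 1.385): reflection off a higher-index medium gives a half-wave phase shift.
Bottom surface (1.385 → 1.0): reflection off a lower-index medium gives no phase shift.
Exactly one π shift → a net half-wave offset.
So the condition for destructive reflection is 2 n t = m λ.
λ = 2 n t / m. The fifth-longest wavelength is m = 5: λ = 2 × 1.385 × 977 / 5.00 = 541 nm.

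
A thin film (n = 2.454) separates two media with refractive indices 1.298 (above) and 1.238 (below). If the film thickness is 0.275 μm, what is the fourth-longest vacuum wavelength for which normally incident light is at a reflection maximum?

386 nm

At the upper boundary (n = 1.298 to n = 2.454) the reflected ray undergoes a half-wave phase shift.
At the lower boundary (n = 2.454 to n = 1.238) the reflected ray undergoes no phase shift.
The two reflections differ by half a wavelength.
So the condition for constructive reflection is 2 n t = (m + ½) λ.
λ = 2 n t / (m + ½). The fourth-longest wavelength is m = 3: λ = 2 × 2.454 × 275 / 3.50 = 386 nm.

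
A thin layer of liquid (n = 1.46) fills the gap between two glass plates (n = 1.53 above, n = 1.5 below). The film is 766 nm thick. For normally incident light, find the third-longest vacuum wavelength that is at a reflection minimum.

746 nm

At the upper boundary (n = 1.53 to n = 1.46) the reflected ray undergoes no phase shift.
Ray reflecting at the bottom interface goes from n = 1.46 toward n = 1.5: a half-wave phase shift.
The two reflections differ by half a wavelength.
With one net inversion, destructive interference in reflection requires 2 n t = m λ.
λ = 2 n t / m. The third-longest wavelength is m = 3: λ = 2 × 1.46 × 766 / 3.00 = 746 nm.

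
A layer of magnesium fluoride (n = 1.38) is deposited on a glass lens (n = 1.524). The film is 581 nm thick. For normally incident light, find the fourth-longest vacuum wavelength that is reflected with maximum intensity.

Ray reflecting at the top interface goes from n = 1.0 toward n = 1.38: a half-wave phase shift.
Ray reflecting at the bottom interface goes from n = 1.38 toward n = 1.524: a half-wave phase shift.
The two reflections carry the same phase change, so no net offset.
So the condition for constructive reflection is 2 n t = m λ.
λ = 2 n t / m. The fourth-longest wavelength is m = 4: λ = 2 × 1.38 × 581 / 4.00 = 401 nm.

401 nm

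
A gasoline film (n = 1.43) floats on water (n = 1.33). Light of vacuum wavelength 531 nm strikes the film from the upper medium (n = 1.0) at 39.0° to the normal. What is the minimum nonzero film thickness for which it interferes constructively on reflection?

At the upper boundary (n = 1.0 to n = 1.43) the reflected ray undergoes a half-wave phase shift.
Bottom surface (1.43 → 1.33): reflection off a lower-index medium gives no phase shift.
Net: one phase inversion between the two reflected rays.
So the condition for constructive reflection is 2 n t cos θ_r = (m + ½) λ.
Snell's law: 1.0 sin 39.0° = 1.43 sin θ_r → sin θ_r = 0.440, cos θ_r = 0.898.
Minimum at m = 0: t = λ / (4 n cos θ_r) = 531 / (4 × 1.43 × 0.898) = 103 nm.

103 nm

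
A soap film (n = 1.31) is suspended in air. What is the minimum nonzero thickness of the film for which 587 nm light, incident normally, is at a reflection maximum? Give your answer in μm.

Top surface (1.0 → 1.31): reflection off a higher-index medium gives a half-wave phase shift.
At the lower boundary (n = 1.31 to n = 1.0) the reflected ray undergoes no phase shift.
Net: one phase inversion between the two reflected rays.
With one net inversion, constructive interference in reflection requires 2 n t = (m + ½) λ.
Minimum at m = 0: t = λ / (4 n) = 587 / (4 × 1.31) = 112 nm.

0.112 μm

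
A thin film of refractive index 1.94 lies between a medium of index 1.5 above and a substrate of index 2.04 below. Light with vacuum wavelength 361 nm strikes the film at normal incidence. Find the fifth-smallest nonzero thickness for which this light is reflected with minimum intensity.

At the upper boundary (n = 1.5 to n = 1.94) the reflected ray undergoes a half-wave phase shift.
Bottom surface (1.94 → 2.04): reflection off a higher-index medium gives a half-wave phase shift.
Zero or two π shifts → no net half-wave offset.
For minimum reflection here: 2 n t = (m + ½) λ.
The fifth-smallest nonzero thickness corresponds to m = 4: t = (m + ½) λ / (2 n) = 4.50 × 361 / (2 × 1.94) = 419 nm.

419 nm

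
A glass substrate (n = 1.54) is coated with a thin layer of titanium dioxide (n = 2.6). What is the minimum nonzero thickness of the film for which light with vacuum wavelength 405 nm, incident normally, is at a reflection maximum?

Ray reflecting at the top interface goes from n = 1.0 toward n = 2.6: a half-wave phase shift.
Ray reflecting at the bottom interface goes from n = 2.6 toward n = 1.54: no phase shift.
Net: one phase inversion between the two reflected rays.
With one net inversion, constructive interference in reflection requires 2 n t = (m + ½) λ.
Minimum at m = 0: t = λ / (4 n) = 405 / (4 × 2.6) = 38.9 nm.

38.9 nm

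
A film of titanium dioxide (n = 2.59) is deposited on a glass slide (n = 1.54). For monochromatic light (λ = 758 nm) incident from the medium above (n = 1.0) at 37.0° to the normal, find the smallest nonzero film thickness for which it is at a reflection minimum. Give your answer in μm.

At the upper boundary (n = 1.0 to n = 2.59) the reflected ray undergoes a half-wave phase shift.
Ray reflecting at the bottom interface goes from n = 2.59 toward n = 1.54: no phase shift.
The two reflections differ by half a wavelength.
With one net inversion, destructive interference in reflection requires 2 n t cos θ_r = m λ.
Snell's law: 1.0 sin 37.0° = 2.59 sin θ_r → sin θ_r = 0.232, cos θ_r = 0.973.
Minimum nonzero at m = 1: t = λ / (2 n cos θ_r) = 758 / (2 × 2.59 × 0.973) = 150 nm.

0.150 μm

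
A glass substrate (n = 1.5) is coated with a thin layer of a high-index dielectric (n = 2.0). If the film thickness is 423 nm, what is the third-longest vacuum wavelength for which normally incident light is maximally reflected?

677 nm

Ray reflecting at the top interface goes from n = 1.0 toward n = 2.0: a half-wave phase shift.
At the lower boundary (n = 2.0 to n = 1.5) the reflected ray undergoes no phase shift.
The two reflections differ by half a wavelength.
So the condition for constructive reflection is 2 n t = (m + ½) λ.
λ = 2 n t / (m + ½). The third-longest wavelength is m = 2: λ = 2 × 2.0 × 423 / 2.50 = 677 nm.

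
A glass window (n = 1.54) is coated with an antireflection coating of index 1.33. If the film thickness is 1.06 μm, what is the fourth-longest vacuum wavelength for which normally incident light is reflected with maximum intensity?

705 nm

Top surface (1.0 → 1.33): reflection off a higher-index medium gives a half-wave phase shift.
At the lower boundary (n = 1.33 to n = 1.54) the reflected ray undergoes a half-wave phase shift.
Zero or two π shifts → no net half-wave offset.
For strong reflection here: 2 n t = m λ.
λ = 2 n t / m. The fourth-longest wavelength is m = 4: λ = 2 × 1.33 × 1060 / 4.00 = 705 nm.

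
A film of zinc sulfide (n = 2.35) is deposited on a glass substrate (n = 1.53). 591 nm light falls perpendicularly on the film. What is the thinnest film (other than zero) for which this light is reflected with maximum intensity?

Ray reflecting at the top interface goes from n = 1.0 toward n = 2.35: a half-wave phase shift.
Bottom surface (2.35 → 1.53): reflection off a lower-index medium gives no phase shift.
Exactly one π shift → a net half-wave offset.
For strong reflection here: 2 n t = (m + ½) λ.
Minimum at m = 0: t = λ / (4 n) = 591 / (4 × 2.35) = 62.9 nm.

62.9 nm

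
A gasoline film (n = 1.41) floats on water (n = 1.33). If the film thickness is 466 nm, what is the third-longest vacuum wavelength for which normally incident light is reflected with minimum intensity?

438 nm

Top surface (1.0 → 1.41): reflection off a higher-index medium gives a half-wave phase shift.
Bottom surface (1.41 → 1.33): reflection off a lower-index medium gives no phase shift.
Exactly one π shift → a net half-wave offset.
For minimum reflection here: 2 n t = m λ.
λ = 2 n t / m. The third-longest wavelength is m = 3: λ = 2 × 1.41 × 466 / 3.00 = 438 nm.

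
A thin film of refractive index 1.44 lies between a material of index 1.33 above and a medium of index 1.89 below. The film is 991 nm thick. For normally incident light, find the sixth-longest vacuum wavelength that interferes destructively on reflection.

Ray reflecting at the top interface goes from n = 1.33 toward n = 1.44: a half-wave phase shift.
At the lower boundary (n = 1.44 to n = 1.89) the reflected ray undergoes a half-wave phase shift.
Zero or two π shifts → no net half-wave offset.
So the condition for destructive reflection is 2 n t = (m + ½) λ.
λ = 2 n t / (m + ½). The sixth-longest wavelength is m = 5: λ = 2 × 1.44 × 991 / 5.50 = 519 nm.

519 nm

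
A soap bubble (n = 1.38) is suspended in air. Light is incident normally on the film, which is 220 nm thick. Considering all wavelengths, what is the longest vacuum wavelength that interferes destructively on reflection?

Top surface (1.0 → 1.38): reflection off a higher-index medium gives a half-wave phase shift.
At the lower boundary (n = 1.38 to n = 1.0) the reflected ray undergoes no phase shift.
Net: one phase inversion between the two reflected rays.
For minimum reflection here: 2 n t = m λ.
λ = 2 n t / m. The longest wavelength is m = 1: λ = 2 × 1.38 × 220 / 1.00 = 607 nm.

607 nm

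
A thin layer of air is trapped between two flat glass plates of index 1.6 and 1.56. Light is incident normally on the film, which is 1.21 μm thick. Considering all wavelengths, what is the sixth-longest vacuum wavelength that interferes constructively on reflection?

440 nm

Top surface (1.6 → 1.0): reflection off a lower-index medium gives no phase shift.
At the lower boundary (n = 1.0 to n = 1.56) the reflected ray undergoes a half-wave phase shift.
Exactly one π shift → a net half-wave offset.
With one net inversion, constructive interference in reflection requires 2 n t = (m + ½) λ.
λ = 2 n t / (m + ½). The sixth-longest wavelength is m = 5: λ = 2 × 1.0 × 1210 / 5.50 = 440 nm.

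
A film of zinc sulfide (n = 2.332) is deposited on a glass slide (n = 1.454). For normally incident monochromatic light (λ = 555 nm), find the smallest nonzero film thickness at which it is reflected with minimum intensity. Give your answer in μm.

0.119 μm

Top surface (1.0 → 2.332): reflection off a higher-index medium gives a half-wave phase shift.
Bottom surface (2.332 → 1.454): reflection off a lower-index medium gives no phase shift.
The two reflections differ by half a wavelength.
So the condition for destructive reflection is 2 n t = m λ.
Minimum nonzero at m = 1: t = λ / (2 n) = 555 / (2 × 2.332) = 119 nm.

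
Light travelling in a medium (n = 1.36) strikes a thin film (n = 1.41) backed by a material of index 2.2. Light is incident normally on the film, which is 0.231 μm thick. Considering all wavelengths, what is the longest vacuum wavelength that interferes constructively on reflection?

651 nm

Ray reflecting at the top interface goes from n = 1.36 toward n = 1.41: a half-wave phase shift.
Ray reflecting at the bottom interface goes from n = 1.41 toward n = 2.2: a half-wave phase shift.
Net: no relative phase inversion (both shifts match).
With no net inversion, constructive interference in reflection requires 2 n t = m λ.
λ = 2 n t / m. The longest wavelength is m = 1: λ = 2 × 1.41 × 231 / 1.00 = 651 nm.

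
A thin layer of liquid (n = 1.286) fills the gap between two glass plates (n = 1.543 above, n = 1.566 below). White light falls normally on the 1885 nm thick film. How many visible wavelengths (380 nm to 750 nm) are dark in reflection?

6

At the upper boundary (n = 1.543 to n = 1.286) the reflected ray undergoes no phase shift.
At the lower boundary (n = 1.286 to n = 1.566) the reflected ray undergoes a half-wave phase shift.
The two reflections differ by half a wavelength.
So the condition for destructive reflection is 2 n t = m λ.
λ = 2 n t / m = 4848 / m nm.
m=6: 808 nm (IR); m=7: 693 nm (visible); m=8: 606 nm (visible); m=9: 539 nm (visible); m=10: 485 nm (visible); m=11: 441 nm (visible); m=12: 404 nm (visible); m=13: 373 nm (UV).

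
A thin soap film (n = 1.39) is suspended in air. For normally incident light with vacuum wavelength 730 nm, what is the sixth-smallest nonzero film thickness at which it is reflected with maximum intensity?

1444 nm

Ray reflecting at the top interface goes from n = 1.0 toward n = 1.39: a half-wave phase shift.
Ray reflecting at the bottom interface goes from n = 1.39 toward n = 1.0: no phase shift.
The two reflections differ by half a wavelength.
For maximum reflection here: 2 n t = (m + ½) λ.
The sixth-smallest nonzero thickness corresponds to m = 5: t = (m + ½) λ / (2 n) = 5.50 × 730 / (2 × 1.39) = 1444 nm.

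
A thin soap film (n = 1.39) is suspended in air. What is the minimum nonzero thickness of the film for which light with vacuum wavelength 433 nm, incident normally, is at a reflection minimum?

Ray reflecting at the top interface goes from n = 1.0 toward n = 1.39: a half-wave phase shift.
At the lower boundary (n = 1.39 to n = 1.0) the reflected ray undergoes no phase shift.
Net: one phase inversion between the two reflected rays.
With one net inversion, destructive interference in reflection requires 2 n t = m λ.
Minimum nonzero at m = 1: t = λ / (2 n) = 433 / (2 × 1.39) = 156 nm.

156 nm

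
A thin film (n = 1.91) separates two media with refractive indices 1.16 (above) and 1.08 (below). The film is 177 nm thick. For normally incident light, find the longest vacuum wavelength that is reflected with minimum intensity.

At the upper boundary (n = 1.16 to n = 1.91) the reflected ray undergoes a half-wave phase shift.
Ray reflecting at the bottom interface goes from n = 1.91 toward n = 1.08: no phase shift.
Exactly one π shift → a net half-wave offset.
So the condition for destructive reflection is 2 n t = m λ.
λ = 2 n t / m. The longest wavelength is m = 1: λ = 2 × 1.91 × 177 / 1.00 = 676 nm.

676 nm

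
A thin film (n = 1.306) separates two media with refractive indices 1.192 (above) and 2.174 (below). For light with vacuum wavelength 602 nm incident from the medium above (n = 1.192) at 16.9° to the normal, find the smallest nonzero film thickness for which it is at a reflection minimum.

At the upper boundary (n = 1.192 to n = 1.306) the reflected ray undergoes a half-wave phase shift.
Bottom surface (1.306 → 2.174): reflection off a higher-index medium gives a half-wave phase shift.
The two reflections carry the same phase change, so no net offset.
For weak reflection here: 2 n t cos θ_r = (m + ½) λ.
Snell's law: 1.192 sin 16.9° = 1.306 sin θ_r → sin θ_r = 0.265, cos θ_r = 0.964.
Minimum at m = 0: t = λ / (4 n cos θ_r) = 602 / (4 × 1.306 × 0.964) = 120 nm.

120 nm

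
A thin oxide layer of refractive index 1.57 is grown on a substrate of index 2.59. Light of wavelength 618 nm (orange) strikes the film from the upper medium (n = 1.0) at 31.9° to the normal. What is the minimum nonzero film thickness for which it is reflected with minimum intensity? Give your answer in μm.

0.105 μm

Ray reflecting at the top interface goes from n = 1.0 toward n = 1.57: a half-wave phase shift.
At the lower boundary (n = 1.57 to n = 2.59) the reflected ray undergoes a half-wave phase shift.
Zero or two π shifts → no net half-wave offset.
For weak reflection here: 2 n t cos θ_r = (m + ½) λ.
Snell's law: 1.0 sin 31.9° = 1.57 sin θ_r → sin θ_r = 0.337, cos θ_r = 0.942.
Minimum at m = 0: t = λ / (4 n cos θ_r) = 618 / (4 × 1.57 × 0.942) = 105 nm.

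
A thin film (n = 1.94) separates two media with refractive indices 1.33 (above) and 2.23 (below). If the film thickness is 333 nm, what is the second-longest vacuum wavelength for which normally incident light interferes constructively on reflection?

At the upper boundary (n = 1.33 to n = 1.94) the reflected ray undergoes a half-wave phase shift.
At the lower boundary (n = 1.94 to n = 2.23) the reflected ray undergoes a half-wave phase shift.
Zero or two π shifts → no net half-wave offset.
With no net inversion, constructive interference in reflection requires 2 n t = m λ.
λ = 2 n t / m. The second-longest wavelength is m = 2: λ = 2 × 1.94 × 333 / 2.00 = 646 nm.

646 nm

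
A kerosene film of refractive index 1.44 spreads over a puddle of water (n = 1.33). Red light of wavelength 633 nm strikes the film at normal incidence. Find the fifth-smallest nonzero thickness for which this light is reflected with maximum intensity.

989 nm

Ray reflecting at the top interface goes from n = 1.0 toward n = 1.44: a half-wave phase shift.
Bottom surface (1.44 → 1.33): reflection off a lower-index medium gives no phase shift.
Net: one phase inversion between the two reflected rays.
For bright reflection here: 2 n t = (m + ½) λ.
The fifth-smallest nonzero thickness corresponds to m = 4: t = (m + ½) λ / (2 n) = 4.50 × 633 / (2 × 1.44) = 989 nm.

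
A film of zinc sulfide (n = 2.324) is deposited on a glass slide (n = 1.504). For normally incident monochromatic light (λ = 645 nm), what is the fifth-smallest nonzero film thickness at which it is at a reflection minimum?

694 nm

At the upper boundary (n = 1.0 to n = 2.324) the reflected ray undergoes a half-wave phase shift.
At the lower boundary (n = 2.324 to n = 1.504) the reflected ray undergoes no phase shift.
Exactly one π shift → a net half-wave offset.
So the condition for destructive reflection is 2 n t = m λ.
The fifth-smallest nonzero thickness corresponds to m = 5: t = m λ / (2 n) = 5.00 × 645 / (2 × 2.324) = 694 nm.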